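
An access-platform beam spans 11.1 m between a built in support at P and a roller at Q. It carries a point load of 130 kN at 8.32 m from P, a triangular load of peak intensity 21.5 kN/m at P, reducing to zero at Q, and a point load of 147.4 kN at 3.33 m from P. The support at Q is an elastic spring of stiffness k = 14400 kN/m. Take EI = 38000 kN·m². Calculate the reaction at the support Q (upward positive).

Choose R_Q as the redundant. The primary structure is the cantilever fixed at P.
Downward deflection at the released point Q due to the loads:
  point load 130 at a = 8.32: Pa²(3L − a)/(6EI) = 37465/EI
  triangular load, peak 21.5 at the fixed end: w₀L⁴/(30EI) = 10880/EI
  point load 147.4 at a = 3.33: Pa²(3L − a)/(6EI) = 8164/EI
  δ_0 = 56509/EI
Flexibility coefficient — unit upward force at Q: δ_{QQ} = L³/(3EI) = 455.9/EI.
With EI = 38000 kN·m²: δ_0 = 1.4871 m and δ_{QQ} = 0.011997 m/kN.
Compatibility — the spring shortens by R_Q/k under the reaction it provides: δ_0 − R_Q·δ_{QQ} = R_Q/k. With 1/k = 0.000069 m/kN, R_Q = δ_0 / (δ_{QQ} + 1/k) = 1.4871 / (0.011997 + 0.000069) = 123.2 kN.

R_Q = 123.2 kN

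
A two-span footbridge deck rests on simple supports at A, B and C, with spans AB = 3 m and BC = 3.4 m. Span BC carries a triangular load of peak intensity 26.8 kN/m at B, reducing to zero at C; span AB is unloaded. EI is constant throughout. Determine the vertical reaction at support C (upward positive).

Insert a hinge at B; M_B is the redundant, and each span becomes simply supported.
Discontinuity in slope at B on the released structure — sum the simple-span end rotations:
  span BC: triangular load, peak 26.8: w₀L³/(45EI) = 23.41/EI
  relative rotation θ_0 = (0 + 23.41)/EI = 23.41/EI
A unit hogging moment at B produces rotation L₁/(3EI) + L₂/(3EI) = 2.133/EI.
Slope continuity at B: θ_0 = M_B·2.133/EI, so M_B = 23.41/2.133 = 10.97 kN·m (hogging).
Span BC, ΣM about C: R_B^{BC}·3.4 = 103.3 + 10.97, so R_B^{BC} = 33.6 kN and R_C = 45.56 − 33.6 = 11.96 kN.

R_C = 11.96 kN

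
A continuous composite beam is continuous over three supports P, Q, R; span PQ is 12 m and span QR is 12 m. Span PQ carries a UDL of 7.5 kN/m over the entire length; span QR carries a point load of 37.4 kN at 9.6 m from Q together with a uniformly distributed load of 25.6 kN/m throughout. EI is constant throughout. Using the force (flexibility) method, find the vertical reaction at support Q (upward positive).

Insert a hinge at Q; M_Q is the redundant, and each span becomes simply supported.
Discontinuity in slope at Q on the released structure — sum the simple-span end rotations:
  span PQ: UDL 7.5: wL³/(24EI) = 540/EI
  span QR: point load 37.4 at a = 9.6: Pab(L + b)/(6LEI) = 172.3/EI
  span QR: UDL 25.6: wL³/(24EI) = 1843/EI
  relative rotation θ_0 = (540 + 2016)/EI = 2556/EI
A unit hogging moment at Q produces rotation L₁/(3EI) + L₂/(3EI) = 8/EI.
Slope continuity at Q: θ_0 = M_Q·8/EI, so M_Q = 2556/8 = 319.4 kN·m (hogging).
Span PQ, ΣM about P with M_Q applied at Q: R_Q^{PQ}·12 = 540 + 319.4, so R_Q^{PQ} = 71.62 kN and R_P = 90 − 71.62 = 18.38 kN.
Span QR, ΣM about R: R_Q^{QR}·12 = 1933 + 319.4, so R_Q^{QR} = 187.7 kN and R_R = 344.6 − 187.7 = 156.9 kN.
R_Q = 71.62 + 187.7 = 259.3 kN.

R_Q = 259.3 kN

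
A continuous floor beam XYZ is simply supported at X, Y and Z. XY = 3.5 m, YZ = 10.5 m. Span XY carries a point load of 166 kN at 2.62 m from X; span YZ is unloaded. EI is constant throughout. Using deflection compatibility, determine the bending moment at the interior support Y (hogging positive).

M_Y = 23.9 kN·m

Take M_Y as the redundant. Released structure: two simple spans XY and YZ with a hinge at Y.
Discontinuity in slope at Y on the released structure — sum the simple-span end rotations:
  span XY: point load 166 at a = 2.62: Pab(L + a)/(6LEI) = 111.5/EI
  relative rotation θ_0 = (111.5 + 0)/EI = 111.5/EI
A unit hogging moment at Y produces rotation L₁/(3EI) + L₂/(3EI) = 4.667/EI.
Compatibility: M_Y·(L₁+L₂)/(3EI) = θ_0, giving M_Y = 23.9 kN·m (hogging).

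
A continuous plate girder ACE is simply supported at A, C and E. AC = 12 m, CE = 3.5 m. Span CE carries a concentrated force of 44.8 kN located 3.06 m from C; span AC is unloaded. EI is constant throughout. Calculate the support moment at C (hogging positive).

M_C = 2.19 kN·m

Insert a hinge at C; M_C is the redundant, and each span becomes simply supported.
End slopes at the hinge C, treating each span as simply supported:
  span CE: point load 44.8 at a = 3.06: Pab(L + b)/(6LEI) = 11.32/EI
  relative rotation θ_0 = (0 + 11.32)/EI = 11.32/EI
A unit hogging moment at C produces rotation L₁/(3EI) + L₂/(3EI) = 5.167/EI.
Slope continuity at C: θ_0 = M_C·5.167/EI, so M_C = 11.32/5.167 = 2.19 kN·m (hogging).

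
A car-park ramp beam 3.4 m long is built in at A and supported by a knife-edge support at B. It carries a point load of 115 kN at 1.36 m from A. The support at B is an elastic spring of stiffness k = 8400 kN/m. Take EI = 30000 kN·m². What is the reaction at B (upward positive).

R_B = 18.8 kN

Take the reaction at B as the redundant and release it; the primary structure is a cantilever fixed at A.
Deflection at B on the released cantilever, summing each load's contribution:
  point load 115 at a = 1.36: Pa²(3L − a)/(6EI) = 313.4/EI
Tip deflection under a unit load at B: L³/(3EI) = 13.1/EI.
With EI = 30000 kN·m²: δ_0 = 0.010446 m and δ_{BB} = 0.000437 m/kN.
Compatibility — the spring shortens by R_B/k under the reaction it provides: δ_0 − R_B·δ_{BB} = R_B/k. With 1/k = 0.000119 m/kN, R_B = δ_0 / (δ_{BB} + 1/k) = 0.010446 / (0.000437 + 0.000119) = 18.8 kN.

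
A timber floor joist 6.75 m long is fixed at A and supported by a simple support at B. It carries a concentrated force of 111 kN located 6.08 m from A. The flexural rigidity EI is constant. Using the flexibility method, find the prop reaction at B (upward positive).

R_B = 94.53 kN

Take the reaction at B as the redundant and release it; the primary structure is a cantilever fixed at A.
Downward deflection at the released point B due to the loads:
  point load 111 at a = 6.08: Pa²(3L − a)/(6EI) = 9691/EI
Flexibility coefficient — unit upward force at B: δ_{BB} = L³/(3EI) = 102.5/EI.
Compatibility at B: δ_0 − R_B·δ_{BB} = 0, so R_B = 9691/102.5 = 94.53 kN.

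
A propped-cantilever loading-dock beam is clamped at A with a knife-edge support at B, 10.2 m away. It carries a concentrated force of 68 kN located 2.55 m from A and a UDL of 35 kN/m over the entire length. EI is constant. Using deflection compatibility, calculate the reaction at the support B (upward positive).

Take the reaction at B as the redundant and release it; the primary structure is a cantilever fixed at A.
Deflection at B on the released cantilever, summing each load's contribution:
  point load 68 at a = 2.55: Pa²(3L − a)/(6EI) = 2067/EI
  UDL 35: wL⁴/(8EI) = 47356/EI
  δ_0 = 49424/EI
Flexibility coefficient — unit upward force at B: δ_{BB} = L³/(3EI) = 353.7/EI.
Compatibility at B: δ_0 − R_B·δ_{BB} = 0, so R_B = 49424/353.7 = 139.7 kN.

R_B = 139.7 kN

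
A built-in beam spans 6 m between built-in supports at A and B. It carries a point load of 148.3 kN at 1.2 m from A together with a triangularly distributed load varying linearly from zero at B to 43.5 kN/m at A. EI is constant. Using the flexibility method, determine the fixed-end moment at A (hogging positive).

M_A = 192.2 kN·m

Take the two fixed-end moments M_A, M_B as redundants; the released structure is the simple span AB.
On the primary (simply-supported) span, the end slopes from the loading are:
  at A: point load 148.3 at a = 1.2: Pab(L + b)/(6LEI) = 256.3/EI
  at B: point load 148.3 at a = 1.2: Pab(L + a)/(6LEI) = 170.8/EI
  at A: triangular load, peak 43.5: w₀L³/(45EI) = 208.8/EI
  at B: triangular load, peak 43.5: 7w₀L³/(360EI) = 182.7/EI
  θ_A0 = 465.1/EI,  θ_B0 = 353.5/EI
Flexibility coefficients: a unit moment at one end gives L/(3EI) there and L/(6EI) at the far end, so f₁₁ = f₂₂ = 2/EI and f₁₂ = f₂₁ = 1/EI.
Compatibility — zero rotation at each built-in end:
  2 M_A + 1 M_B = 465.1
  1 M_A + 2 M_B = 353.5
Solving the pair gives M_A = 192.2 kN·m and M_B = 80.67 kN·m (hogging).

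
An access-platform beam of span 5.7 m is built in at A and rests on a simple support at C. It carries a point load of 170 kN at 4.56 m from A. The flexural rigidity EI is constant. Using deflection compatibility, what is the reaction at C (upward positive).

R_C = 119.7 kN

Remove the prop at C; the released (primary) structure is a cantilever built in at A.
Free-end deflection of the primary structure under the applied loading (downward +):
  point load 170 at a = 4.56: Pa²(3L − a)/(6EI) = 7388/EI
Tip deflection under a unit load at C: L³/(3EI) = 61.73/EI.
The prop prevents deflection at C: R_C = δ_0/δ_{CC} = 7388/61.73 = 119.7 kN.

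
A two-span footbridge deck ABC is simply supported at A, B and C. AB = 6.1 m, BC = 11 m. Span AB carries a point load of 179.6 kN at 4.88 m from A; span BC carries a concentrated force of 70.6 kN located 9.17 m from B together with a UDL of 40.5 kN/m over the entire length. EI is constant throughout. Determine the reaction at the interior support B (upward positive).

R_B = 503.2 kN

Release continuity at B by inserting a hinge; the redundant is the internal moment M_B. The primary structure is two simply-supported spans AB and BC.
End slopes at the hinge B, treating each span as simply supported:
  span AB: point load 179.6 at a = 4.88: Pab(L + a)/(6LEI) = 320.8/EI
  span BC: point load 70.6 at a = 9.17: Pab(L + b)/(6LEI) = 230.3/EI
  span BC: UDL 40.5: wL³/(24EI) = 2246/EI
  relative rotation θ_0 = (320.8 + 2476)/EI = 2797/EI
A unit hogging moment at B produces rotation L₁/(3EI) + L₂/(3EI) = 5.7/EI.
Compatibility: M_B·(L₁+L₂)/(3EI) = θ_0, giving M_B = 490.7 kN·m (hogging).
Span AB, ΣM about A with M_B applied at B: R_B^{AB}·6.1 = 876.4 + 490.7, so R_B^{AB} = 224.1 kN and R_A = 179.6 − 224.1 = -44.53 kN.
Span BC, ΣM about C: R_B^{BC}·11 = 2579 + 490.7, so R_B^{BC} = 279.1 kN and R_C = 516.1 − 279.1 = 237 kN.
R_B = 224.1 + 279.1 = 503.2 kN.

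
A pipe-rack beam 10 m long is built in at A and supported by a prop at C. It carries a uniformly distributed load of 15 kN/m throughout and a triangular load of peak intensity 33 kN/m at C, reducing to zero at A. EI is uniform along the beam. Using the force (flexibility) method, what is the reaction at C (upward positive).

R_C = 147 kN

Remove the prop at C; the released (primary) structure is a cantilever built in at A.
Free-end deflection of the primary structure under the applied loading (downward +):
  UDL 15: wL⁴/(8EI) = 18750/EI
  triangular load, peak 33 at the free end: 11w₀L⁴/(120EI) = 30250/EI
  δ_0 = 49000/EI
Tip deflection under a unit load at C: L³/(3EI) = 333.3/EI.
The prop prevents deflection at C: R_C = δ_0/δ_{CC} = 49000/333.3 = 147 kN.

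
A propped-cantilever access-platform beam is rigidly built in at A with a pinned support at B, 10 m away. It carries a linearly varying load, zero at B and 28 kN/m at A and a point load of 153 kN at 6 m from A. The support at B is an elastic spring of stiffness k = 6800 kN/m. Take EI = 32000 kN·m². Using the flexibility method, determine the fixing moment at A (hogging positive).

M_A = 456.8 kN·m

Choose R_B as the redundant. The primary structure is the cantilever fixed at A.
Free-end deflection of the primary structure under the applied loading (downward +):
  triangular load, peak 28 at the fixed end: w₀L⁴/(30EI) = 9333/EI
  point load 153 at a = 6: Pa²(3L − a)/(6EI) = 22032/EI
  δ_0 = 31365/EI
Tip deflection under a unit load at B: L³/(3EI) = 333.3/EI.
With EI = 32000 kN·m²: δ_0 = 0.98017 m and δ_{BB} = 0.010417 m/kN.
Compatibility — the spring shortens by R_B/k under the reaction it provides: δ_0 − R_B·δ_{BB} = R_B/k. With 1/k = 0.000147 m/kN, R_B = δ_0 / (δ_{BB} + 1/k) = 0.98017 / (0.010417 + 0.000147) = 92.79 kN.
Moment equilibrium about A: M_A = Σ(load moments about A) − R_B·L = 1385 − 92.79×10 = 456.8 kN·m.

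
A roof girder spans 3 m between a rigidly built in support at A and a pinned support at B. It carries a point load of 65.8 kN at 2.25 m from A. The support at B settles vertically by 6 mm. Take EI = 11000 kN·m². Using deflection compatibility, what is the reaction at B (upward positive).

R_B = 34.31 kN

Release the roller at B. Primary structure: cantilever fixed at A.
Primary-structure tip deflection at B by superposition:
  point load 65.8 at a = 2.25: Pa²(3L − a)/(6EI) = 374.8/EI
Tip deflection under a unit load at B: L³/(3EI) = 9/EI.
With EI = 11000 kN·m²: δ_0 = 0.034068 m and δ_{BB} = 0.000818 m/kN.
Compatibility — the beam at B must follow the support down by 0.006 m: δ_0 − R_B·δ_{BB} = 0.006, so R_B = (0.034068 − 0.006)/0.000818 = 34.31 kN.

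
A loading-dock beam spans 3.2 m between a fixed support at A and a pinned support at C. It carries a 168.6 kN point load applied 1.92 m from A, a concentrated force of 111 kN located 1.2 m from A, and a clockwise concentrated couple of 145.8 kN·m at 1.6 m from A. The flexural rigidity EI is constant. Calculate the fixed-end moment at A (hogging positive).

Release the roller at C. Primary structure: cantilever fixed at A.
Primary-structure tip deflection at C by superposition:
  point load 168.6 at a = 1.92: Pa²(3L − a)/(6EI) = 795.6/EI
  point load 111 at a = 1.2: Pa²(3L − a)/(6EI) = 223.8/EI
  clockwise couple 145.8 at a = 1.6: M₀a(2L − a)/(2EI) = 559.9/EI
  δ_0 = 1579/EI
Flexibility coefficient — unit upward force at C: δ_{CC} = L³/(3EI) = 10.92/EI.
The prop prevents deflection at C: R_C = δ_0/δ_{CC} = 1579/10.92 = 144.6 kN.
Moment equilibrium about A: M_A = Σ(load moments about A) − R_C·L = 602.7 − 144.6×3.2 = 140.1 kN·m.

M_A = 140.1 kN·m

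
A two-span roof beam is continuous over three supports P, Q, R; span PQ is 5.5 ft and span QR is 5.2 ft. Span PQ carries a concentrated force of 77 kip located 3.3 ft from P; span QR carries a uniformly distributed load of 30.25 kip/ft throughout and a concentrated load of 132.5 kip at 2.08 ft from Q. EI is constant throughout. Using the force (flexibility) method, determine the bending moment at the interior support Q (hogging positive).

Release continuity at Q by inserting a hinge; the redundant is the internal moment M_Q. The primary structure is two simply-supported spans PQ and QR.
Discontinuity in slope at Q on the released structure — sum the simple-span end rotations:
  span PQ: point load 77 at a = 3.3: Pab(L + a)/(6LEI) = 149.1/EI
  span QR: UDL 30.25: wL³/(24EI) = 177.2/EI
  span QR: point load 132.5 at a = 2.08: Pab(L + b)/(6LEI) = 229.3/EI
  relative rotation θ_0 = (149.1 + 406.5)/EI = 555.6/EI
A unit hogging moment at Q produces rotation L₁/(3EI) + L₂/(3EI) = 3.567/EI.
Compatibility: M_Q·(L₁+L₂)/(3EI) = θ_0, giving M_Q = 155.8 kip·ft (hogging).

M_Q = 155.8 kip·ft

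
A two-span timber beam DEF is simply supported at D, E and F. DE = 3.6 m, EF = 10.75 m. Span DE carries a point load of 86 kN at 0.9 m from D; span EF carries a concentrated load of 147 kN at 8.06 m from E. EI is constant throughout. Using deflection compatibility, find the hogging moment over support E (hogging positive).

M_E = 147.9 kN·m

Take M_E as the redundant. Released structure: two simple spans DE and EF with a hinge at E.
Discontinuity in slope at E on the released structure — sum the simple-span end rotations:
  span DE: point load 86 at a = 0.9: Pab(L + a)/(6LEI) = 43.54/EI
  span EF: point load 147 at a = 8.06: Pab(L + b)/(6LEI) = 664.1/EI
  relative rotation θ_0 = (43.54 + 664.1)/EI = 707.7/EI
A unit hogging moment at E produces rotation L₁/(3EI) + L₂/(3EI) = 4.783/EI.
Compatibility: M_E·(L₁+L₂)/(3EI) = θ_0, giving M_E = 147.9 kN·m (hogging).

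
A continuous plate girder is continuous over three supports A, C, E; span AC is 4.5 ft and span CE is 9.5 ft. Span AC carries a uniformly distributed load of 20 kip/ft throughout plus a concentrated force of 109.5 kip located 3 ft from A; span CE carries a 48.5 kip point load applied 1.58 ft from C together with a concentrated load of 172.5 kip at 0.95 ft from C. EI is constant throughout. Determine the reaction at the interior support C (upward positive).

Insert a hinge at C; M_C is the redundant, and each span becomes simply supported.
End slopes at the hinge C, treating each span as simply supported:
  span AC: UDL 20: wL³/(24EI) = 75.94/EI
  span AC: point load 109.5 at a = 3: Pab(L + a)/(6LEI) = 136.9/EI
  span CE: point load 48.5 at a = 1.58: Pab(L + b)/(6LEI) = 185.5/EI
  span CE: point load 172.5 at a = 0.95: Pab(L + b)/(6LEI) = 443.7/EI
  relative rotation θ_0 = (212.8 + 629.2)/EI = 842/EI
A unit hogging moment at C produces rotation L₁/(3EI) + L₂/(3EI) = 4.667/EI.
Slope continuity at C: θ_0 = M_C·4.667/EI, so M_C = 842/4.667 = 180.4 kip·ft (hogging).
Span AC, ΣM about A with M_C applied at C: R_C^{AC}·4.5 = 531 + 180.4, so R_C^{AC} = 158.1 kip and R_A = 199.5 − 158.1 = 41.41 kip.
Span CE, ΣM about E: R_C^{CE}·9.5 = 1859 + 180.4, so R_C^{CE} = 214.7 kip and R_E = 221 − 214.7 = 6.324 kip.
R_C = 158.1 + 214.7 = 372.8 kip.

R_C = 372.8 kip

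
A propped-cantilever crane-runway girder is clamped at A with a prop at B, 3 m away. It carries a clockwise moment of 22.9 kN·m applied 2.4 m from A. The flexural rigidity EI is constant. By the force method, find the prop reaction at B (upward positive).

Release the roller at B. Primary structure: cantilever fixed at A.
Free-end deflection of the primary structure under the applied loading (downward +):
  clockwise couple 22.9 at a = 2.4: M₀a(2L − a)/(2EI) = 98.93/EI
Tip deflection under a unit load at B: L³/(3EI) = 9/EI.
Compatibility at B: δ_0 − R_B·δ_{BB} = 0, so R_B = 98.93/9 = 10.99 kN.

R_B = 10.99 kN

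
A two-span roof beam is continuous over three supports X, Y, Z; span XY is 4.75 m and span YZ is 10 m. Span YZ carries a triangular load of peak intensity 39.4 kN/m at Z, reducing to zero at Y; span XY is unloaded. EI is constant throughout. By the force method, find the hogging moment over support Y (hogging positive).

M_Y = 155.8 kN·m

Take M_Y as the redundant. Released structure: two simple spans XY and YZ with a hinge at Y.
End slopes at the hinge Y, treating each span as simply supported:
  span YZ: triangular load, peak 39.4: 7w₀L³/(360EI) = 766.1/EI
  relative rotation θ_0 = (0 + 766.1)/EI = 766.1/EI
A unit hogging moment at Y produces rotation L₁/(3EI) + L₂/(3EI) = 4.917/EI.
Compatibility: M_Y·(L₁+L₂)/(3EI) = θ_0, giving M_Y = 155.8 kN·m (hogging).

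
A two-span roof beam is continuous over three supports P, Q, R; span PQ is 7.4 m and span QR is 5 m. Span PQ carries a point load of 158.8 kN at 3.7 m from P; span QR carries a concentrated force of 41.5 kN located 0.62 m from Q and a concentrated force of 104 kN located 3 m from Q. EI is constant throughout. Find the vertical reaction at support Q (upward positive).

R_Q = 216.1 kN

Take M_Q as the redundant. Released structure: two simple spans PQ and QR with a hinge at Q.
Discontinuity in slope at Q on the released structure — sum the simple-span end rotations:
  span PQ: point load 158.8 at a = 3.7: Pab(L + a)/(6LEI) = 543.5/EI
  span QR: point load 41.5 at a = 0.62: Pab(L + b)/(6LEI) = 35.24/EI
  span QR: point load 104 at a = 3: Pab(L + b)/(6LEI) = 145.6/EI
  relative rotation θ_0 = (543.5 + 180.8)/EI = 724.3/EI
A unit hogging moment at Q produces rotation L₁/(3EI) + L₂/(3EI) = 4.133/EI.
Slope continuity at Q: θ_0 = M_Q·4.133/EI, so M_Q = 724.3/4.133 = 175.2 kN·m (hogging).
Span PQ, ΣM about P with M_Q applied at Q: R_Q^{PQ}·7.4 = 587.6 + 175.2, so R_Q^{PQ} = 103.1 kN and R_P = 158.8 − 103.1 = 55.72 kN.
Span QR, ΣM about R: R_Q^{QR}·5 = 389.8 + 175.2, so R_Q^{QR} = 113 kN and R_R = 145.5 − 113 = 32.5 kN.
R_Q = 103.1 + 113 = 216.1 kN.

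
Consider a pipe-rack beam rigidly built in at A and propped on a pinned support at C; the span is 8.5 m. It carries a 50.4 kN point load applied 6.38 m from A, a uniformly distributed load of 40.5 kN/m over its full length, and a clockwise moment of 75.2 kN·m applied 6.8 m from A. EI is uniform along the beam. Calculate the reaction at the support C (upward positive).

R_C = 173.8 kN

Choose R_C as the redundant. The primary structure is the cantilever fixed at A.
Downward deflection at the released point C due to the loads:
  point load 50.4 at a = 6.38: Pa²(3L − a)/(6EI) = 6537/EI
  UDL 40.5: wL⁴/(8EI) = 26427/EI
  clockwise couple 75.2 at a = 6.8: M₀a(2L − a)/(2EI) = 2608/EI
  δ_0 = 35572/EI
Tip deflection under a unit load at C: L³/(3EI) = 204.7/EI.
Compatibility at C: δ_0 − R_C·δ_{CC} = 0, so R_C = 35572/204.7 = 173.8 kN.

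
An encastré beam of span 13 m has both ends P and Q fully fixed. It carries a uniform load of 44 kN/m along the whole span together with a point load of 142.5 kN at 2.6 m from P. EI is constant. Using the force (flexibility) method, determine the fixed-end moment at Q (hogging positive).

M_Q = 678.9 kN·m

Release both end moments; the primary structure is a simply-supported span PQ with redundants M_P and M_Q.
End rotations of the released simple span under the applied load (×1/EI):
  at P: UDL 44: wL³/(24EI) = 4028/EI
  at Q: UDL 44: wL³/(24EI) = 4028/EI
  at P: point load 142.5 at a = 2.6: Pab(L + b)/(6LEI) = 1156/EI
  at Q: point load 142.5 at a = 2.6: Pab(L + a)/(6LEI) = 770.6/EI
  θ_P0 = 5184/EI,  θ_Q0 = 4798/EI
Flexibility coefficients: a unit moment at one end gives L/(3EI) there and L/(6EI) at the far end, so f₁₁ = f₂₂ = 4.333/EI and f₁₂ = f₂₁ = 2.167/EI.
Compatibility — zero rotation at each built-in end:
  4.333 M_P + 2.167 M_Q = 5184
  2.167 M_P + 4.333 M_Q = 4798
Solving the pair gives M_P = 856.8 kN·m and M_Q = 678.9 kN·m (hogging).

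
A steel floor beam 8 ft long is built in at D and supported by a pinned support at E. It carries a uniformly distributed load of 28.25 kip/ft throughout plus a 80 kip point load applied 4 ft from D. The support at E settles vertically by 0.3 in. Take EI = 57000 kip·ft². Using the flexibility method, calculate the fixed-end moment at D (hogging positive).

Choose R_E as the redundant. The primary structure is the cantilever fixed at D.
Free-end deflection of the primary structure under the applied loading (downward +):
  UDL 28.25: wL⁴/(8EI) = 14464/EI
  point load 80 at a = 4: Pa²(3L − a)/(6EI) = 4267/EI
  δ_0 = 18731/EI
Tip deflection under a unit load at E: L³/(3EI) = 170.7/EI.
With EI = 57000 kip·ft²: δ_0 = 0.32861 ft and δ_{EE} = 0.002994 ft/kip.
Compatibility — the beam at E must follow the support down by 0.025 ft: δ_0 − R_E·δ_{EE} = 0.025, so R_E = (0.32861 − 0.025)/0.002994 = 101.4 kip.
Moment equilibrium about D: M_D = Σ(load moments about D) − R_E·L = 1224 − 101.4×8 = 412.8 kip·ft.

M_D = 412.8 kip·ft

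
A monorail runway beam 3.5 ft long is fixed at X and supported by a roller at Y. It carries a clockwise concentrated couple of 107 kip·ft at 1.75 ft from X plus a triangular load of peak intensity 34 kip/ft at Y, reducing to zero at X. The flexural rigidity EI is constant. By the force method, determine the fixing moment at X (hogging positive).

Choose R_Y as the redundant. The primary structure is the cantilever fixed at X.
Primary-structure tip deflection at Y by superposition:
  clockwise couple 107 at a = 1.75: M₀a(2L − a)/(2EI) = 491.5/EI
  triangular load, peak 34 at the free end: 11w₀L⁴/(120EI) = 467.7/EI
  δ_0 = 959.2/EI
Flexibility coefficient — unit upward force at Y: δ_{YY} = L³/(3EI) = 14.29/EI.
Compatibility at Y: δ_0 − R_Y·δ_{YY} = 0, so R_Y = 959.2/14.29 = 67.12 kip.
Moment equilibrium about X: M_X = Σ(load moments about X) − R_Y·L = 245.8 − 67.12×3.5 = 10.92 kip·ft.

M_X = 10.92 kip·ft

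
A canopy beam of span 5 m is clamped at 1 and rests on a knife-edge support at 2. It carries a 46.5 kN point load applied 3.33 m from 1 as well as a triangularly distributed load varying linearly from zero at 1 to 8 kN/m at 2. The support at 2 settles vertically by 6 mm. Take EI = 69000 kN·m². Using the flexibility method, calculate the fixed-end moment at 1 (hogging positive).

M_1 = 95.84 kN·m

Take the reaction at 2 as the redundant and release it; the primary structure is a cantilever fixed at 1.
Free-end deflection of the primary structure under the applied loading (downward +):
  point load 46.5 at a = 3.33: Pa²(3L − a)/(6EI) = 1003/EI
  triangular load, peak 8 at the free end: 11w₀L⁴/(120EI) = 458.3/EI
  δ_0 = 1461/EI
Flexibility coefficient — unit upward force at 2: δ_{22} = L³/(3EI) = 41.67/EI.
With EI = 69000 kN·m²: δ_0 = 0.021177 m and δ_{22} = 0.000604 m/kN.
Compatibility — the beam at 2 must follow the support down by 0.006 m: δ_0 − R_2·δ_{22} = 0.006, so R_2 = (0.021177 − 0.006)/0.000604 = 25.13 kN.
Moment equilibrium about 1: M_1 = Σ(load moments about 1) − R_2·L = 221.5 − 25.13×5 = 95.84 kN·m.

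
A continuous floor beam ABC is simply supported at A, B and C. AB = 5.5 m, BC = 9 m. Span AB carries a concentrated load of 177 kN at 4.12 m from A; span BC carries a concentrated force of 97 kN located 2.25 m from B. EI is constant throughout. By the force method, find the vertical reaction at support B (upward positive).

Take M_B as the redundant. Released structure: two simple spans AB and BC with a hinge at B.
Discontinuity in slope at B on the released structure — sum the simple-span end rotations:
  span AB: point load 177 at a = 4.12: Pab(L + a)/(6LEI) = 293.4/EI
  span BC: point load 97 at a = 2.25: Pab(L + b)/(6LEI) = 429.7/EI
  relative rotation θ_0 = (293.4 + 429.7)/EI = 723/EI
A unit hogging moment at B produces rotation L₁/(3EI) + L₂/(3EI) = 4.833/EI.
Compatibility: M_B·(L₁+L₂)/(3EI) = θ_0, giving M_B = 149.6 kN·m (hogging).
Span AB, ΣM about A with M_B applied at B: R_B^{AB}·5.5 = 729.2 + 149.6, so R_B^{AB} = 159.8 kN and R_A = 177 − 159.8 = 17.21 kN.
Span BC, ΣM about C: R_B^{BC}·9 = 654.8 + 149.6, so R_B^{BC} = 89.37 kN and R_C = 97 − 89.37 = 7.628 kN.
R_B = 159.8 + 89.37 = 249.2 kN.

R_B = 249.2 kN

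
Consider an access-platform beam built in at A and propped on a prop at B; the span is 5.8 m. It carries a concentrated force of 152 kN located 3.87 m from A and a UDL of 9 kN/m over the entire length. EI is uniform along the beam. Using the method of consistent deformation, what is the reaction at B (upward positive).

R_B = 98.51 kN

Release the roller at B. Primary structure: cantilever fixed at A.
Deflection at B on the released cantilever, summing each load's contribution:
  point load 152 at a = 3.87: Pa²(3L − a)/(6EI) = 5133/EI
  UDL 9: wL⁴/(8EI) = 1273/EI
  δ_0 = 6407/EI
Tip deflection under a unit load at B: L³/(3EI) = 65.04/EI.
The prop prevents deflection at B: R_B = δ_0/δ_{BB} = 6407/65.04 = 98.51 kN.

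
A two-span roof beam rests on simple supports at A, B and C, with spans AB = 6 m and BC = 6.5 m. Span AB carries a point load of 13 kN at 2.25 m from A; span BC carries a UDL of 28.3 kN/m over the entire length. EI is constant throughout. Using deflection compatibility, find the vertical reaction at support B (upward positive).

R_B = 123.7 kN

Insert a hinge at B; M_B is the redundant, and each span becomes simply supported.
Rotations at B on the released spans (each span's end-slope, ×1/EI):
  span AB: point load 13 at a = 2.25: Pab(L + a)/(6LEI) = 25.14/EI
  span BC: UDL 28.3: wL³/(24EI) = 323.8/EI
  relative rotation θ_0 = (25.14 + 323.8)/EI = 349/EI
A unit hogging moment at B produces rotation L₁/(3EI) + L₂/(3EI) = 4.167/EI.
Compatibility: M_B·(L₁+L₂)/(3EI) = θ_0, giving M_B = 83.75 kN·m (hogging).
Span AB, ΣM about A with M_B applied at B: R_B^{AB}·6 = 29.25 + 83.75, so R_B^{AB} = 18.83 kN and R_A = 13 − 18.83 = -5.834 kN.
Span BC, ΣM about C: R_B^{BC}·6.5 = 597.8 + 83.75, so R_B^{BC} = 104.9 kN and R_C = 183.9 − 104.9 = 79.09 kN.
R_B = 18.83 + 104.9 = 123.7 kN.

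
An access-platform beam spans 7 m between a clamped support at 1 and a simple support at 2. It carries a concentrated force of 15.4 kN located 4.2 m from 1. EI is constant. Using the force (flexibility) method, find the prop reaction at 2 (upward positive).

R_2 = 6.653 kN

Remove the prop at 2; the released (primary) structure is a cantilever built in at 1.
Downward deflection at the released point 2 due to the loads:
  point load 15.4 at a = 4.2: Pa²(3L − a)/(6EI) = 760.6/EI
Flexibility coefficient — unit upward force at 2: δ_{22} = L³/(3EI) = 114.3/EI.
The prop prevents deflection at 2: R_2 = δ_0/δ_{22} = 760.6/114.3 = 6.653 kN.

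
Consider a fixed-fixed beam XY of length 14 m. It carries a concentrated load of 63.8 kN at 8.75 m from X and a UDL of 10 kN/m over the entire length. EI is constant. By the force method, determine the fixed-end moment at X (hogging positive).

M_X = 241.8 kN·m

Release both end moments; the primary structure is a simply-supported span XY with redundants M_X and M_Y.
Simple-span end rotations at X and Y under the given loads:
  at X: point load 63.8 at a = 8.75: Pab(L + b)/(6LEI) = 671.6/EI
  at Y: point load 63.8 at a = 8.75: Pab(L + a)/(6LEI) = 793.8/EI
  at X: UDL 10: wL³/(24EI) = 1143/EI
  at Y: UDL 10: wL³/(24EI) = 1143/EI
  θ_X0 = 1815/EI,  θ_Y0 = 1937/EI
Flexibility coefficients: a unit moment at one end gives L/(3EI) there and L/(6EI) at the far end, so f₁₁ = f₂₂ = 4.667/EI and f₁₂ = f₂₁ = 2.333/EI.
Compatibility — zero rotation at each built-in end:
  4.667 M_X + 2.333 M_Y = 1815
  2.333 M_X + 4.667 M_Y = 1937
Solving the pair gives M_X = 241.8 kN·m and M_Y = 294.2 kN·m (hogging).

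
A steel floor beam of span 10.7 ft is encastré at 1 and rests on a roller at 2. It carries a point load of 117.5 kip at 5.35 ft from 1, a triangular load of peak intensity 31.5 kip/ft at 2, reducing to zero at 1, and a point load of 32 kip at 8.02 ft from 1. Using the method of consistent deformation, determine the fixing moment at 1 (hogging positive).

M_1 = 486.3 kip·ft

Release the roller at 2. Primary structure: cantilever fixed at 1.
Free-end deflection of the primary structure under the applied loading (downward +):
  point load 117.5 at a = 5.35: Pa²(3L − a)/(6EI) = 14994/EI
  triangular load, peak 31.5 at the free end: 11w₀L⁴/(120EI) = 37849/EI
  point load 32 at a = 8.02: Pa²(3L − a)/(6EI) = 8260/EI
  δ_0 = 61104/EI
Tip deflection under a unit load at 2: L³/(3EI) = 408.3/EI.
The prop prevents deflection at 2: R_2 = δ_0/δ_{22} = 61104/408.3 = 149.6 kip.
Moment equilibrium about 1: M_1 = Σ(load moments about 1) − R_2·L = 2087 − 149.6×10.7 = 486.3 kip·ft.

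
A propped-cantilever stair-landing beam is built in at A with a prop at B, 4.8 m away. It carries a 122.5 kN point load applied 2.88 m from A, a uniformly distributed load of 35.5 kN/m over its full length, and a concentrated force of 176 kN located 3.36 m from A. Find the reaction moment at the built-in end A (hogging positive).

Take the reaction at B as the redundant and release it; the primary structure is a cantilever fixed at A.
Primary-structure tip deflection at B by superposition:
  point load 122.5 at a = 2.88: Pa²(3L − a)/(6EI) = 1951/EI
  UDL 35.5: wL⁴/(8EI) = 2356/EI
  point load 176 at a = 3.36: Pa²(3L − a)/(6EI) = 3656/EI
  δ_0 = 7962/EI
Tip deflection under a unit load at B: L³/(3EI) = 36.86/EI.
The prop prevents deflection at B: R_B = δ_0/δ_{BB} = 7962/36.86 = 216 kN.
Moment equilibrium about A: M_A = Σ(load moments about A) − R_B·L = 1353 − 216×4.8 = 316.3 kN·m.

M_A = 316.3 kN·m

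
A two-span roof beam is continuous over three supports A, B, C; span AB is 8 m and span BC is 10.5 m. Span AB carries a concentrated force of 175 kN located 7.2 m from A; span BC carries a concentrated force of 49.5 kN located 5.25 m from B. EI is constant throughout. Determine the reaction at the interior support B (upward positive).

Release continuity at B by inserting a hinge; the redundant is the internal moment M_B. The primary structure is two simply-supported spans AB and BC.
Discontinuity in slope at B on the released structure — sum the simple-span end rotations:
  span AB: point load 175 at a = 7.2: Pab(L + a)/(6LEI) = 319.2/EI
  span BC: point load 49.5 at a = 5.25: Pab(L + b)/(6LEI) = 341.1/EI
  relative rotation θ_0 = (319.2 + 341.1)/EI = 660.3/EI
A unit hogging moment at B produces rotation L₁/(3EI) + L₂/(3EI) = 6.167/EI.
Compatibility: M_B·(L₁+L₂)/(3EI) = θ_0, giving M_B = 107.1 kN·m (hogging).
Span AB, ΣM about A with M_B applied at B: R_B^{AB}·8 = 1260 + 107.1, so R_B^{AB} = 170.9 kN and R_A = 175 − 170.9 = 4.116 kN.
Span BC, ΣM about C: R_B^{BC}·10.5 = 259.9 + 107.1, so R_B^{BC} = 34.95 kN and R_C = 49.5 − 34.95 = 14.55 kN.
R_B = 170.9 + 34.95 = 205.8 kN.

R_B = 205.8 kN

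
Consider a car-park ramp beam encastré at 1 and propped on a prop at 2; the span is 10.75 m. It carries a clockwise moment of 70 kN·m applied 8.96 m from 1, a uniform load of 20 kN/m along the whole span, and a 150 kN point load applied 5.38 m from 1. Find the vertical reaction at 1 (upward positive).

Remove the prop at 2; the released (primary) structure is a cantilever built in at 1.
Downward deflection at the released point 2 due to the loads:
  clockwise couple 70 at a = 8.96: M₀a(2L − a)/(2EI) = 3933/EI
  UDL 20: wL⁴/(8EI) = 33387/EI
  point load 150 at a = 5.38: Pa²(3L − a)/(6EI) = 19443/EI
  δ_0 = 56763/EI
Flexibility coefficient — unit upward force at 2: δ_{22} = L³/(3EI) = 414.1/EI.
Compatibility at 2: δ_0 − R_2·δ_{22} = 0, so R_2 = 56763/414.1 = 137.1 kN.
Vertical equilibrium: R_1 = ΣP − R_2 = 365 − 137.1 = 227.9 kN.

R_1 = 227.9 kN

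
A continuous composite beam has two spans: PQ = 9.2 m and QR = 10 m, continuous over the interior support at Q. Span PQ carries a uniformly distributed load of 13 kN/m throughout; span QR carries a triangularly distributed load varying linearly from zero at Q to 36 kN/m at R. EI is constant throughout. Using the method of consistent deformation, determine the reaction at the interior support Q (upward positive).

Release continuity at Q by inserting a hinge; the redundant is the internal moment M_Q. The primary structure is two simply-supported spans PQ and QR.
Rotations at Q on the released spans (each span's end-slope, ×1/EI):
  span PQ: UDL 13: wL³/(24EI) = 421.8/EI
  span QR: triangular load, peak 36: 7w₀L³/(360EI) = 700/EI
  relative rotation θ_0 = (421.8 + 700)/EI = 1122/EI
A unit hogging moment at Q produces rotation L₁/(3EI) + L₂/(3EI) = 6.4/EI.
Slope continuity at Q: θ_0 = M_Q·6.4/EI, so M_Q = 1122/6.4 = 175.3 kN·m (hogging).
Span PQ, ΣM about P with M_Q applied at Q: R_Q^{PQ}·9.2 = 550.2 + 175.3, so R_Q^{PQ} = 78.85 kN and R_P = 119.6 − 78.85 = 40.75 kN.
Span QR, ΣM about R: R_Q^{QR}·10 = 600 + 175.3, so R_Q^{QR} = 77.53 kN and R_R = 180 − 77.53 = 102.5 kN.
R_Q = 78.85 + 77.53 = 156.4 kN.

R_Q = 156.4 kN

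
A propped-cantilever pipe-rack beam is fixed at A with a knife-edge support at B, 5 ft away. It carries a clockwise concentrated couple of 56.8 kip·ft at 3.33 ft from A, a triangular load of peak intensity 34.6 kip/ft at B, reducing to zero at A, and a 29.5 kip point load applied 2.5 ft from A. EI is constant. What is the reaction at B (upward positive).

R_B = 71.93 kip

Release the roller at B. Primary structure: cantilever fixed at A.
Downward deflection at the released point B due to the loads:
  clockwise couple 56.8 at a = 3.33: M₀a(2L − a)/(2EI) = 630.8/EI
  triangular load, peak 34.6 at the free end: 11w₀L⁴/(120EI) = 1982/EI
  point load 29.5 at a = 2.5: Pa²(3L − a)/(6EI) = 384.1/EI
  δ_0 = 2997/EI
Tip deflection under a unit load at B: L³/(3EI) = 41.67/EI.
The prop prevents deflection at B: R_B = δ_0/δ_{BB} = 2997/41.67 = 71.93 kip.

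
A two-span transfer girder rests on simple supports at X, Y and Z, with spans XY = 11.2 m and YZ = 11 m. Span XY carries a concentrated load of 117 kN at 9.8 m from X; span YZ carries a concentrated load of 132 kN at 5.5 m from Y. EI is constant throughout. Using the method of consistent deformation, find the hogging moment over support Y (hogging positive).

Take M_Y as the redundant. Released structure: two simple spans XY and YZ with a hinge at Y.
Discontinuity in slope at Y on the released structure — sum the simple-span end rotations:
  span XY: point load 117 at a = 9.8: Pab(L + a)/(6LEI) = 501.6/EI
  span YZ: point load 132 at a = 5.5: Pab(L + b)/(6LEI) = 998.2/EI
  relative rotation θ_0 = (501.6 + 998.2)/EI = 1500/EI
A unit hogging moment at Y produces rotation L₁/(3EI) + L₂/(3EI) = 7.4/EI.
Slope continuity at Y: θ_0 = M_Y·7.4/EI, so M_Y = 1500/7.4 = 202.7 kN·m (hogging).

M_Y = 202.7 kN·m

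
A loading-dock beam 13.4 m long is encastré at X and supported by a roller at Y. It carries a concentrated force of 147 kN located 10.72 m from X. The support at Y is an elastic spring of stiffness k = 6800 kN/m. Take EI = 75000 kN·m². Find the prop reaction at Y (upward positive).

Take the reaction at Y as the redundant and release it; the primary structure is a cantilever fixed at X.
Downward deflection at the released point Y due to the loads:
  point load 147 at a = 10.72: Pa²(3L − a)/(6EI) = 83001/EI
Flexibility coefficient — unit upward force at Y: δ_{YY} = L³/(3EI) = 802/EI.
With EI = 75000 kN·m²: δ_0 = 1.1067 m and δ_{YY} = 0.010694 m/kN.
Compatibility — the spring shortens by R_Y/k under the reaction it provides: δ_0 − R_Y·δ_{YY} = R_Y/k. With 1/k = 0.000147 m/kN, R_Y = δ_0 / (δ_{YY} + 1/k) = 1.1067 / (0.010694 + 0.000147) = 102.1 kN.

R_Y = 102.1 kN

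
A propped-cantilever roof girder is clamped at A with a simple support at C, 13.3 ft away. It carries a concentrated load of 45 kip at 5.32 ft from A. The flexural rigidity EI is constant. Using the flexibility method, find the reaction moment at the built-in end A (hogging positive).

M_A = 114.9 kip·ft

Remove the prop at C; the released (primary) structure is a cantilever built in at A.
Free-end deflection of the primary structure under the applied loading (downward +):
  point load 45 at a = 5.32: Pa²(3L − a)/(6EI) = 7340/EI
Flexibility coefficient — unit upward force at C: δ_{CC} = L³/(3EI) = 784.2/EI.
The prop prevents deflection at C: R_C = δ_0/δ_{CC} = 7340/784.2 = 9.36 kip.
Moment equilibrium about A: M_A = Σ(load moments about A) − R_C·L = 239.4 − 9.36×13.3 = 114.9 kip·ft.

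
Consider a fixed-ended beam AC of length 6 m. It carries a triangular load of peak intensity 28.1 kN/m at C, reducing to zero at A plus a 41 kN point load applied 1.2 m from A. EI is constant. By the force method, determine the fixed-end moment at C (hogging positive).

Release both end moments; the primary structure is a simply-supported span AC with redundants M_A and M_C.
End rotations of the released simple span under the applied load (×1/EI):
  at A: triangular load, peak 28.1: 7w₀L³/(360EI) = 118/EI
  at C: triangular load, peak 28.1: w₀L³/(45EI) = 134.9/EI
  at A: point load 41 at a = 1.2: Pab(L + b)/(6LEI) = 70.85/EI
  at C: point load 41 at a = 1.2: Pab(L + a)/(6LEI) = 47.23/EI
  θ_A0 = 188.9/EI,  θ_C0 = 182.1/EI
Flexibility coefficients: a unit moment at one end gives L/(3EI) there and L/(6EI) at the far end, so f₁₁ = f₂₂ = 2/EI and f₁₂ = f₂₁ = 1/EI.
Compatibility — zero rotation at each built-in end:
  2 M_A + 1 M_C = 188.9
  1 M_A + 2 M_C = 182.1
Solving the pair gives M_A = 65.21 kN·m and M_C = 58.45 kN·m (hogging).

M_C = 58.45 kN·m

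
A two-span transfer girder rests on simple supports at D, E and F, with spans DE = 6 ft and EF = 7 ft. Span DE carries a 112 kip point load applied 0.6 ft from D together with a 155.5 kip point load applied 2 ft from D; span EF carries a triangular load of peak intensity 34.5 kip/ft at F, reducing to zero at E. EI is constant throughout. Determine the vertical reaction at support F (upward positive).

R_F = 61.61 kip

Take M_E as the redundant. Released structure: two simple spans DE and EF with a hinge at E.
End slopes at the hinge E, treating each span as simply supported:
  span DE: point load 112 at a = 0.6: Pab(L + a)/(6LEI) = 66.53/EI
  span DE: point load 155.5 at a = 2: Pab(L + a)/(6LEI) = 276.4/EI
  span EF: triangular load, peak 34.5: 7w₀L³/(360EI) = 230.1/EI
  relative rotation θ_0 = (343 + 230.1)/EI = 573.1/EI
A unit hogging moment at E produces rotation L₁/(3EI) + L₂/(3EI) = 4.333/EI.
Slope continuity at E: θ_0 = M_E·4.333/EI, so M_E = 573.1/4.333 = 132.2 kip·ft (hogging).
Span EF, ΣM about F: R_E^{EF}·7 = 281.8 + 132.2, so R_E^{EF} = 59.14 kip and R_F = 120.8 − 59.14 = 61.61 kip.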